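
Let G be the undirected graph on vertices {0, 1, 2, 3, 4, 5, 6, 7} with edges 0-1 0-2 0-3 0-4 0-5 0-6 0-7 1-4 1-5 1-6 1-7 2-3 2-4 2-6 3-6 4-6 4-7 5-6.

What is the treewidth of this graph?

A width-3 tree decomposition is:
Bags: B1 = {0, 2, 4, 6}  B2 = {0, 1, 4, 6}  B3 = {0, 1, 4, 7}  B4 = {0, 2, 3, 6}  B5 = {0, 1, 5, 6}
Tree: B1–B2, B2–B3, B1–B4, B2–B5
Each bag holds 4 vertices, so the decomposition has width 3, which upper-bounds the treewidth. On the other hand G contains the 4-clique {0, 1, 4, 6}. A clique must lie in a single bag of any decomposition, so no decomposition can have width below 3. The upper and lower bounds meet at 3, so that is the treewidth.

3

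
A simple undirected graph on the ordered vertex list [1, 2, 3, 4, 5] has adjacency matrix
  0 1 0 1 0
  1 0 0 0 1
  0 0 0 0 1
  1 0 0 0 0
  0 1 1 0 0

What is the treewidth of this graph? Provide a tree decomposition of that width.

The largest bag has 2 vertices, giving width 1; this decomposition certifies tw(G) ≤ 1. Any graph with an edge has treewidth ≥ 1, and G has the edge 4–1. Combining the bounds, tw(G) = 1.

Treewidth 1.
One such decomposition:
Bags: B1 = {1, 4}  B2 = {1, 2}  B3 = {2, 5}  B4 = {3, 5}
Tree: B1–B2, B2–B3, B3–B4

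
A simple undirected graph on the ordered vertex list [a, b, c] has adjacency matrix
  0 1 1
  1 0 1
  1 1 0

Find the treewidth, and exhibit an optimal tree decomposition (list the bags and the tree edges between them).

With just one bag of size 3, the width is 3 − 1 = 2, so tw(G) ≤ 2. On the other hand G contains the 3-clique {a, b, c}. A clique must lie in a single bag of any decomposition, so no decomposition can have width below 2. Therefore the treewidth is 2.

Treewidth 2.
One optimal decomposition is:
Bags: B1 = {a, b, c}
Tree: (single bag)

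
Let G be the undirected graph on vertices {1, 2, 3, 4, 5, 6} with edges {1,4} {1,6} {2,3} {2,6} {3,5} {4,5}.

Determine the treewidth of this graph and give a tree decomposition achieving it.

The largest bag has 3 vertices, giving width 2; this decomposition certifies tw(G) ≤ 2. Since 3–2–6–1–4–5–3 is a cycle in G, G is not acyclic. Forests are exactly the graphs of treewidth ≤ 1, so tw(G) ≥ 2. Hence tw(G) = 2 exactly.

Treewidth 2.
One optimal decomposition is:
Bags: B1 = {2, 3, 6}  B2 = {1, 3, 6}  B3 = {1, 3, 4}  B4 = {3, 4, 5}
Tree: B1–B2, B2–B3, B3–B4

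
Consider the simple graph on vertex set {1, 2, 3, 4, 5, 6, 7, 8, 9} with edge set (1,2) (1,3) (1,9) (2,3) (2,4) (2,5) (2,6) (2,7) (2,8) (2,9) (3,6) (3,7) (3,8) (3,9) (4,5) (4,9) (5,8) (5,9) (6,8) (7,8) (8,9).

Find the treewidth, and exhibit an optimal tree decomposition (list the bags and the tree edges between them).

Treewidth 3.
One optimal decomposition is:
Bags: B1 = {2, 3, 8, 9}  B2 = {1, 2, 3, 9}  B3 = {2, 5, 8, 9}  B4 = {2, 3, 7, 8}  B5 = {2, 3, 6, 8}  B6 = {2, 4, 5, 9}
Tree: B1–B2, B1–B3, B1–B4, B4–B5, B3–B6

Each bag holds 4 vertices, so the decomposition has width 3, which upper-bounds the treewidth. For the lower bound, the 4 vertices {2, 3, 8, 9} are pairwise adjacent, and any tree decomposition puts a clique entirely inside one bag — forcing width ≥ 3. The upper and lower bounds meet at 3, so that is the treewidth.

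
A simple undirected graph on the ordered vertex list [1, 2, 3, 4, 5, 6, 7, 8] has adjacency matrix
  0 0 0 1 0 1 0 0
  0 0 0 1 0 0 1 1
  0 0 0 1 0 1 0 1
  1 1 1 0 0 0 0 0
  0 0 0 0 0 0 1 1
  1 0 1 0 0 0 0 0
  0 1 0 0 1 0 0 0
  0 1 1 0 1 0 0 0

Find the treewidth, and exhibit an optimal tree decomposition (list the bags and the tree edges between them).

The largest bag has 3 vertices, giving width 2; this decomposition certifies tw(G) ≤ 2. For the lower bound, G contains the cycle 7–5–8–2–7, so G is not a forest; only forests have treewidth ≤ 1, hence tw(G) ≥ 2. Combining the bounds, tw(G) = 2.

Treewidth 2.
One optimal decomposition is:
Bags: B1 = {2, 5, 7}  B2 = {2, 5, 8}  B3 = {2, 4, 8}  B4 = {3, 4, 8}  B5 = {1, 3, 4}  B6 = {1, 3, 6}
Tree: B1–B2, B2–B3, B3–B4, B4–B5, B5–B6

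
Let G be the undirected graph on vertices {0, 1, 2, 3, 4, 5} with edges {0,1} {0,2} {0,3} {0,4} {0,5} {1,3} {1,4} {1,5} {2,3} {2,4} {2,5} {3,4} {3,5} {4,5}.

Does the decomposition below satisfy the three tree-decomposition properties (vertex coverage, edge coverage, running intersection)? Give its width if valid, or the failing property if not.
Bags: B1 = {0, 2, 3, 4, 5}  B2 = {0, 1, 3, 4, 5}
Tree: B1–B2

Yes; width 4.

Vertex coverage: the bags together contain {0, 1, 2, 3, 4, 5}, the full vertex set. Edge coverage: each edge of G has both endpoints in at least one bag. Running intersection: for every vertex, the bags containing it form a connected subtree. All three properties hold, so this is a valid tree decomposition of width max|bag| − 1 = 4, and hence tw(G) ≤ 4.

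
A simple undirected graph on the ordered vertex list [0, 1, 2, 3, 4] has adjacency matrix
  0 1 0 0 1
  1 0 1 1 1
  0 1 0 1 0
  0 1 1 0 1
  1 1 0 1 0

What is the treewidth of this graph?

A width-2 tree decomposition is:
Bags: B1 = {1, 3, 4}  B2 = {1, 2, 3}  B3 = {0, 1, 4}
Tree: B1–B2, B1–B3
Every bag has size at most 3, so the width is 3 − 1 = 2 and tw(G) ≤ 2. Conversely, {0, 1, 4} is a clique of size 3, and the vertices of any clique must share a bag in every tree decomposition; so some bag has ≥ 3 vertices and tw(G) ≥ 2. Hence tw(G) = 2 exactly.

2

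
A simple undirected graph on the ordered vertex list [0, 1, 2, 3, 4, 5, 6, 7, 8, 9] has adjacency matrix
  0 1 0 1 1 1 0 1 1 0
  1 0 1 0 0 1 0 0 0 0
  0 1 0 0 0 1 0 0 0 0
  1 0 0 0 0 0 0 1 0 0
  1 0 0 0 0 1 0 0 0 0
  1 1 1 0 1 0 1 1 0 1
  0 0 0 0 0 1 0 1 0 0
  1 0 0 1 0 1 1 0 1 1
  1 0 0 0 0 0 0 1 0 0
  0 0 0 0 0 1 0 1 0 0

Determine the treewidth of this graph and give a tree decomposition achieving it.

Treewidth 2.
One such decomposition:
Bags: B1 = {0, 1, 5}  B2 = {0, 5, 7}  B3 = {0, 7, 8}  B4 = {0, 4, 5}  B5 = {5, 7, 9}  B6 = {5, 6, 7}  B7 = {1, 2, 5}  B8 = {0, 3, 7}
Tree: B1–B2, B2–B3, B1–B4, B2–B5, B2–B6, B1–B7, B3–B8

The largest bag has 3 vertices, giving width 2; this decomposition certifies tw(G) ≤ 2. For the lower bound, the 3 vertices {0, 7, 8} are pairwise adjacent, and any tree decomposition puts a clique entirely inside one bag — forcing width ≥ 2. Therefore the treewidth is 2.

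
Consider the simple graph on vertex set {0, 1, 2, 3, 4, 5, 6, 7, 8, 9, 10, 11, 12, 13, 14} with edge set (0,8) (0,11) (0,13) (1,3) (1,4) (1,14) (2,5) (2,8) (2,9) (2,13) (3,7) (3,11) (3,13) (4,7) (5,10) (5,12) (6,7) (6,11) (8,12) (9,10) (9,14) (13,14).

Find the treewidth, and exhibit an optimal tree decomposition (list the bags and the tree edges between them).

Every bag has size at most 4, so the width is 4 − 1 = 3 and tw(G) ≤ 3. For the lower bound: the 4 vertex sets {5,10,12}, {9}, {2}, {0,8,13,14} are disjoint, each induces a connected subgraph, and every pair is joined by at least one edge of G. Contracting each set to a single vertex therefore yields K_{4} as a minor, and since treewidth is minor-monotone, tw(G) ≥ tw(K_{4}) = 3. Therefore the treewidth is 3.

Treewidth 3.
One such decomposition:
Bags: B1 = {5, 9, 10, 12}  B2 = {2, 5, 9, 12}  B3 = {2, 8, 9, 12}  B4 = {2, 8, 9, 14}  B5 = {2, 8, 13, 14}  B6 = {0, 8, 13, 14}  B7 = {0, 1, 13, 14}  B8 = {0, 1, 3, 13}  B9 = {0, 1, 3, 11}  B10 = {1, 3, 4, 11}  B11 = {3, 4, 7, 11}  B12 = {4, 6, 7, 11}
Tree: B1–B2, B2–B3, B3–B4, B4–B5, B5–B6, B6–B7, B7–B8, B8–B9, B9–B10, B10–B11, B11–B12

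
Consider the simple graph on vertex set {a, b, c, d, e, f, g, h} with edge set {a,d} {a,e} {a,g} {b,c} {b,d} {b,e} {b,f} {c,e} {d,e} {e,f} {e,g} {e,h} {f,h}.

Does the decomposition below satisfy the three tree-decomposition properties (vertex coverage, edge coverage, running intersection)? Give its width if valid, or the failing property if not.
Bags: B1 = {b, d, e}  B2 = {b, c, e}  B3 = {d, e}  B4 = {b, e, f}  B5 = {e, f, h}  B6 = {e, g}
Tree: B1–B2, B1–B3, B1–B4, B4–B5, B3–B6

No — vertex a appears in no bag.

A tree decomposition must satisfy three properties: every vertex lies in some bag; for every edge, both endpoints lie together in some bag; and for every vertex, the bags containing it form a connected subtree. Here vertex a appears in no bag, so the decomposition is invalid.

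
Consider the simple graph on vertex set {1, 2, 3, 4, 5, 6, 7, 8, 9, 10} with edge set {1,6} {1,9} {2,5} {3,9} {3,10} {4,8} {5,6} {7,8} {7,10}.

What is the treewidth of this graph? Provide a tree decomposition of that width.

Treewidth 1.
One such decomposition:
Bags: B1 = {4, 8}  B2 = {7, 8}  B3 = {7, 10}  B4 = {3, 10}  B5 = {3, 9}  B6 = {1, 9}  B7 = {1, 6}  B8 = {5, 6}  B9 = {2, 5}
Tree: B1–B2, B2–B3, B3–B4, B4–B5, B5–B6, B6–B7, B7–B8, B8–B9

Every bag has size at most 2, so the width is 2 − 1 = 1 and tw(G) ≤ 1. G has an edge, so its treewidth is at least 1. The upper and lower bounds meet at 1, so that is the treewidth.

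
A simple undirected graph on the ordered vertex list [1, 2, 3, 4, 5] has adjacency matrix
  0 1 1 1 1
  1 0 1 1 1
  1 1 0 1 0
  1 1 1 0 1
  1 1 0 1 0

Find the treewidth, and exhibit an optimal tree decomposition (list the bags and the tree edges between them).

The largest bag has 4 vertices, giving width 3; this decomposition certifies tw(G) ≤ 3. Conversely, {1, 2, 3, 4} is a clique of size 4, and the vertices of any clique must share a bag in every tree decomposition; so some bag has ≥ 4 vertices and tw(G) ≥ 3. Combining the bounds, tw(G) = 3.

Treewidth 3.
One optimal decomposition is:
Bags: B1 = {1, 2, 4, 5}  B2 = {1, 2, 3, 4}
Tree: B1–B2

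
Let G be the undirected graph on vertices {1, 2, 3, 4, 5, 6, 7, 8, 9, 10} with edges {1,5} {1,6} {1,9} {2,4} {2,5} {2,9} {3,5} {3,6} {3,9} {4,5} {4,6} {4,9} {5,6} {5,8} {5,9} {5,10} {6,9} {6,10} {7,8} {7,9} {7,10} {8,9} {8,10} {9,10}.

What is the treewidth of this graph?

A width-3 tree decomposition is:
Bags: B1 = {5, 6, 9, 10}  B2 = {4, 5, 6, 9}  B3 = {1, 5, 6, 9}  B4 = {5, 8, 9, 10}  B5 = {2, 4, 5, 9}  B6 = {3, 5, 6, 9}  B7 = {7, 8, 9, 10}
Tree: B1–B2, B2–B3, B1–B4, B2–B5, B1–B6, B4–B7
Each bag holds 4 vertices, so the decomposition has width 3, which upper-bounds the treewidth. For the lower bound, the 4 vertices {5, 8, 9, 10} are pairwise adjacent, and any tree decomposition puts a clique entirely inside one bag — forcing width ≥ 3. The upper and lower bounds meet at 3, so that is the treewidth.

3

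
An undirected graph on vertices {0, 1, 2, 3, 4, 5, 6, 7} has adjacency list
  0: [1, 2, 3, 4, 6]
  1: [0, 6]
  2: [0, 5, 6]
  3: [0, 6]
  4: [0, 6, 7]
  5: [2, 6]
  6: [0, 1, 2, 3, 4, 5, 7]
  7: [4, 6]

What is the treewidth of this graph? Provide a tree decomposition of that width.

Treewidth 2.
One optimal decomposition is:
Bags: B1 = {0, 4, 6}  B2 = {0, 3, 6}  B3 = {4, 6, 7}  B4 = {0, 1, 6}  B5 = {0, 2, 6}  B6 = {2, 5, 6}
Tree: B1–B2, B1–B3, B2–B4, B4–B5, B5–B6

Every bag has size at most 3, so the width is 3 − 1 = 2 and tw(G) ≤ 2. On the other hand G contains the 3-clique {0, 1, 6}. A clique must lie in a single bag of any decomposition, so no decomposition can have width below 2. Therefore the treewidth is 2.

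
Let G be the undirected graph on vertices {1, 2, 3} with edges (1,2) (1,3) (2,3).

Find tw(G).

2

A width-2 tree decomposition is:
Bags: B1 = {1, 2, 3}
Tree: (single bag)
With just one bag of size 3, the width is 3 − 1 = 2, so tw(G) ≤ 2. For the lower bound, the 3 vertices {1, 2, 3} are pairwise adjacent, and any tree decomposition puts a clique entirely inside one bag — forcing width ≥ 2. Hence tw(G) = 2 exactly.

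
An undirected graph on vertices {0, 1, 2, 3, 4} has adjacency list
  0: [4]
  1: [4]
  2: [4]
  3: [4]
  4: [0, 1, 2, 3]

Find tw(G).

1

A width-1 tree decomposition is:
Bags: B1 = {0, 4}  B2 = {1, 4}  B3 = {2, 4}  B4 = {3, 4}
Tree: B1–B2, B2–B3, B2–B4
Every bag has size at most 2, so the width is 2 − 1 = 1 and tw(G) ≤ 1. Since G has at least one edge (e.g. 4–0), it is not an edgeless graph, so tw(G) ≥ 1. The upper and lower bounds meet at 1, so that is the treewidth.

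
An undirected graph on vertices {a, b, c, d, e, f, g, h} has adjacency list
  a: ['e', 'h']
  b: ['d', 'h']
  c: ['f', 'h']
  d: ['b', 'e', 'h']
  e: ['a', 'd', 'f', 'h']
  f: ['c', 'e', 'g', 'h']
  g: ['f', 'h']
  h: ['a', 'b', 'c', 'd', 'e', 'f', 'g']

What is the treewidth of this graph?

2

A width-2 tree decomposition is:
Bags: B1 = {d, e, h}  B2 = {a, e, h}  B3 = {b, d, h}  B4 = {e, f, h}  B5 = {c, f, h}  B6 = {f, g, h}
Tree: B1–B2, B1–B3, B1–B4, B4–B5, B5–B6
Every bag has size at most 3, so the width is 3 − 1 = 2 and tw(G) ≤ 2. On the other hand G contains the 3-clique {d, e, h}. A clique must lie in a single bag of any decomposition, so no decomposition can have width below 2. Therefore the treewidth is 2.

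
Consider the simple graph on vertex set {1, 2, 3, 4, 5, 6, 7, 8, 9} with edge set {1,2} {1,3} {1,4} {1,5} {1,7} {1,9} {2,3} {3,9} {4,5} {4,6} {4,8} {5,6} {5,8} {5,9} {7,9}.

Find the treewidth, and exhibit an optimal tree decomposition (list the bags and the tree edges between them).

Treewidth 2.
One such decomposition:
Bags: B1 = {1, 5, 9}  B2 = {1, 3, 9}  B3 = {1, 2, 3}  B4 = {1, 4, 5}  B5 = {4, 5, 8}  B6 = {1, 7, 9}  B7 = {4, 5, 6}
Tree: B1–B2, B2–B3, B1–B4, B4–B5, B2–B6, B4–B7

Each bag holds 3 vertices, so the decomposition has width 2, which upper-bounds the treewidth. For the lower bound, the 3 vertices {4, 5, 8} are pairwise adjacent, and any tree decomposition puts a clique entirely inside one bag — forcing width ≥ 2. Combining the bounds, tw(G) = 2.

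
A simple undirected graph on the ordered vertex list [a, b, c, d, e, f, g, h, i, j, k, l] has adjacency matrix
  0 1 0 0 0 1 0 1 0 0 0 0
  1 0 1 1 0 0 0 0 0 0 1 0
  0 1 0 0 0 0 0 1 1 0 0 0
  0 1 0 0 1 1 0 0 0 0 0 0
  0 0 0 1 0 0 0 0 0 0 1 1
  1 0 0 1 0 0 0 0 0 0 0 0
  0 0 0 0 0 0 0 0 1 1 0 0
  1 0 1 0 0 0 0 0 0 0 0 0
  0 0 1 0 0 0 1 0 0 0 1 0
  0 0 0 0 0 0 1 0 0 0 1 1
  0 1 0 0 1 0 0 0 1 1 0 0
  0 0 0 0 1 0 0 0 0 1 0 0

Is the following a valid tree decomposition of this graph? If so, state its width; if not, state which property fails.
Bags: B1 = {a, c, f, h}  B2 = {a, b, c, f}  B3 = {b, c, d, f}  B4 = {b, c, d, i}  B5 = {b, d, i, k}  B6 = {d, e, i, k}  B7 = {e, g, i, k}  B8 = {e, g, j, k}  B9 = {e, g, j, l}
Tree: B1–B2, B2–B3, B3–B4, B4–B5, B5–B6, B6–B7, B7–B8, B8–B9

Yes; width 3.

Vertex coverage: the bags together contain {a, b, c, d, e, f, g, h, i, j, k, l}, the full vertex set. Edge coverage: each edge of G has both endpoints in at least one bag. Running intersection: for every vertex, the bags containing it form a connected subtree. All three properties hold, so this is a valid tree decomposition of width max|bag| − 1 = 3, and hence tw(G) ≤ 3.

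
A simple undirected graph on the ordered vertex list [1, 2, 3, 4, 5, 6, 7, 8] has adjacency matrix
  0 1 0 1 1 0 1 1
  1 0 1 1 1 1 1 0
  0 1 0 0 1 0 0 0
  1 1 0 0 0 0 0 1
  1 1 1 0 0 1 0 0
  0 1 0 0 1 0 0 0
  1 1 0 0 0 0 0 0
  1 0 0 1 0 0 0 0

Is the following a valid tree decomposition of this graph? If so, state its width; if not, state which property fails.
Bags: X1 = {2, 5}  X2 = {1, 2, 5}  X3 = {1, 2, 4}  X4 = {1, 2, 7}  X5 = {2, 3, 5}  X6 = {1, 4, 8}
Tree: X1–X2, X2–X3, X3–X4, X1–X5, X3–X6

No — vertex 6 appears in no bag.

A tree decomposition must satisfy three properties: every vertex lies in some bag; for every edge, both endpoints lie together in some bag; and for every vertex, the bags containing it form a connected subtree. Here vertex 6 appears in no bag, so the decomposition is invalid.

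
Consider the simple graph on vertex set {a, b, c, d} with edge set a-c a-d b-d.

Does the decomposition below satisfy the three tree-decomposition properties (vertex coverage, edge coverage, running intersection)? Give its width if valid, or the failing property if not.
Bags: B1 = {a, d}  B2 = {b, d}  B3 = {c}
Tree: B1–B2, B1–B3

A tree decomposition must satisfy three properties: every vertex lies in some bag; for every edge, both endpoints lie together in some bag; and for every vertex, the bags containing it form a connected subtree. Here edge (a,c) lies in no bag, so the decomposition is invalid.

No — edge (a,c) lies in no bag.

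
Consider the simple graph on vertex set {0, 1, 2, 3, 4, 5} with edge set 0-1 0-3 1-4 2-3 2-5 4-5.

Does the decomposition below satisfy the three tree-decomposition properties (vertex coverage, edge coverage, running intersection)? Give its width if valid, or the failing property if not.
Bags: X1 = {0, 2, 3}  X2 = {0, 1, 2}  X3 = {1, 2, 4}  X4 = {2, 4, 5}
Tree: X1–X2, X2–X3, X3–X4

Yes; width 2.

Vertex coverage: the bags together contain {0, 1, 2, 3, 4, 5}, the full vertex set. Edge coverage: each edge of G has both endpoints in at least one bag. Running intersection: for every vertex, the bags containing it form a connected subtree. All three properties hold, so this is a valid tree decomposition of width max|bag| − 1 = 2, and hence tw(G) ≤ 2.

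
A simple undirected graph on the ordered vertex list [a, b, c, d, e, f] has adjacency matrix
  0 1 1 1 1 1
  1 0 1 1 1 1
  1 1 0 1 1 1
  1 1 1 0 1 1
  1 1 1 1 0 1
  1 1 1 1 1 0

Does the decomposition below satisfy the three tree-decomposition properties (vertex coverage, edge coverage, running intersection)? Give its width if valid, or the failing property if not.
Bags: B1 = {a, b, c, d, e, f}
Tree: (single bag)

Yes; width 5.

Vertex coverage: the bags together contain {a, b, c, d, e, f}, the full vertex set. Edge coverage: each edge of G has both endpoints in at least one bag. Running intersection: for every vertex, the bags containing it form a connected subtree. All three properties hold, so this is a valid tree decomposition of width max|bag| − 1 = 5, and hence tw(G) ≤ 5.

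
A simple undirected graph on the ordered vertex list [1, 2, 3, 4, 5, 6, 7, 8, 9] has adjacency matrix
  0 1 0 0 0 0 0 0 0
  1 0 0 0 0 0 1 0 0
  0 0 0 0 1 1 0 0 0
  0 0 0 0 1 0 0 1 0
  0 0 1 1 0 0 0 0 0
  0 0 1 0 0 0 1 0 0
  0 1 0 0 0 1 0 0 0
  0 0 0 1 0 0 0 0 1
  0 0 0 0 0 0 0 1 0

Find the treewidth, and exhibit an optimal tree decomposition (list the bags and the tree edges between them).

Every bag has size at most 2, so the width is 2 − 1 = 1 and tw(G) ≤ 1. G has an edge, so its treewidth is at least 1. Therefore the treewidth is 1.

Treewidth 1.
One such decomposition:
Bags: B1 = {1, 2}  B2 = {2, 7}  B3 = {6, 7}  B4 = {3, 6}  B5 = {3, 5}  B6 = {4, 5}  B7 = {4, 8}  B8 = {8, 9}
Tree: B1–B2, B2–B3, B3–B4, B4–B5, B5–B6, B6–B7, B7–B8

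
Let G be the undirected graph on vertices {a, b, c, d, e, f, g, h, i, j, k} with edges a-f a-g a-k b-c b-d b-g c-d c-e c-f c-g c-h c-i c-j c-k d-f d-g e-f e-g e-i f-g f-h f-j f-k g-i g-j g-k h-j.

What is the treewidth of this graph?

A width-3 tree decomposition is:
Bags: B1 = {c, f, h, j}  B2 = {c, f, g, j}  B3 = {c, d, f, g}  B4 = {b, c, d, g}  B5 = {c, f, g, k}  B6 = {a, f, g, k}  B7 = {c, e, f, g}  B8 = {c, e, g, i}
Tree: B1–B2, B2–B3, B3–B4, B2–B5, B5–B6, B3–B7, B7–B8
Each bag holds 4 vertices, so the decomposition has width 3, which upper-bounds the treewidth. Conversely, {c, d, f, g} is a clique of size 4, and the vertices of any clique must share a bag in every tree decomposition; so some bag has ≥ 4 vertices and tw(G) ≥ 3. Therefore the treewidth is 3.

3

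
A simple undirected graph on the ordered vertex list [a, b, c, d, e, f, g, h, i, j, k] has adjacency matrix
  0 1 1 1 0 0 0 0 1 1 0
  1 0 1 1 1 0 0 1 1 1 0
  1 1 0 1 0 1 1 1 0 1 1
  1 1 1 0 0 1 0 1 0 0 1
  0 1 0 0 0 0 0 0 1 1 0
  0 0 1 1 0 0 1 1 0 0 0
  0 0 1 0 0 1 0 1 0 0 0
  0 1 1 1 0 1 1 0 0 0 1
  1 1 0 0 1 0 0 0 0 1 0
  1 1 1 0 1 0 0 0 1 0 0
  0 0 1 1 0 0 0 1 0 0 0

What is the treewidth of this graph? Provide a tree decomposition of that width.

Each bag holds 4 vertices, so the decomposition has width 3, which upper-bounds the treewidth. Conversely, {b, e, i, j} is a clique of size 4, and the vertices of any clique must share a bag in every tree decomposition; so some bag has ≥ 4 vertices and tw(G) ≥ 3. Therefore the treewidth is 3.

Treewidth 3.
Bags: B1 = {b, c, d, h}  B2 = {c, d, h, k}  B3 = {a, b, c, d}  B4 = {c, d, f, h}  B5 = {a, b, c, j}  B6 = {a, b, i, j}  B7 = {b, e, i, j}  B8 = {c, f, g, h}
Tree: B1–B2, B1–B3, B2–B4, B3–B5, B5–B6, B6–B7, B4–B8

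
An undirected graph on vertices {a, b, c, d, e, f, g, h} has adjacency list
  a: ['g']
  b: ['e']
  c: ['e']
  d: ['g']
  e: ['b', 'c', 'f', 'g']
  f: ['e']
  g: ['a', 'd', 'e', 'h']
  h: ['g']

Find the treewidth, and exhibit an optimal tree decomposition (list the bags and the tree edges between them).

Treewidth 1.
Bags: B1 = {e, g}  B2 = {e, f}  B3 = {d, g}  B4 = {c, e}  B5 = {a, g}  B6 = {g, h}  B7 = {b, e}
Tree: B1–B2, B1–B3, B2–B4, B1–B5, B5–B6, B4–B7

The largest bag has 2 vertices, giving width 1; this decomposition certifies tw(G) ≤ 1. G has an edge, so its treewidth is at least 1. The upper and lower bounds meet at 1, so that is the treewidth.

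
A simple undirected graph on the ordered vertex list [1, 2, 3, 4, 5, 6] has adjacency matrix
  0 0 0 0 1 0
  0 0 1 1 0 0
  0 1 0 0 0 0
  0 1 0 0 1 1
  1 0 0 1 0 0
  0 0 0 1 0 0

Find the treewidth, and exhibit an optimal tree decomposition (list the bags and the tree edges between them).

The largest bag has 2 vertices, giving width 1; this decomposition certifies tw(G) ≤ 1. Since G has at least one edge (e.g. 6–4), it is not an edgeless graph, so tw(G) ≥ 1. Therefore the treewidth is 1.

Treewidth 1.
One optimal decomposition is:
Bags: B1 = {4, 6}  B2 = {4, 5}  B3 = {2, 4}  B4 = {2, 3}  B5 = {1, 5}
Tree: B1–B2, B1–B3, B3–B4, B2–B5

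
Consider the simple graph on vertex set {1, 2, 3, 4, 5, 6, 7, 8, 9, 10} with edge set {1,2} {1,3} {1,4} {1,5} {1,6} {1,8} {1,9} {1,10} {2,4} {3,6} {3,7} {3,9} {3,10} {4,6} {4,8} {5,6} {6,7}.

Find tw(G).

2

A width-2 tree decomposition is:
Bags: B1 = {1, 4, 6}  B2 = {1, 3, 6}  B3 = {1, 3, 10}  B4 = {1, 2, 4}  B5 = {3, 6, 7}  B6 = {1, 3, 9}  B7 = {1, 4, 8}  B8 = {1, 5, 6}
Tree: B1–B2, B2–B3, B1–B4, B2–B5, B2–B6, B1–B7, B1–B8
Each bag holds 3 vertices, so the decomposition has width 2, which upper-bounds the treewidth. On the other hand G contains the 3-clique {1, 2, 4}. A clique must lie in a single bag of any decomposition, so no decomposition can have width below 2. Hence tw(G) = 2 exactly.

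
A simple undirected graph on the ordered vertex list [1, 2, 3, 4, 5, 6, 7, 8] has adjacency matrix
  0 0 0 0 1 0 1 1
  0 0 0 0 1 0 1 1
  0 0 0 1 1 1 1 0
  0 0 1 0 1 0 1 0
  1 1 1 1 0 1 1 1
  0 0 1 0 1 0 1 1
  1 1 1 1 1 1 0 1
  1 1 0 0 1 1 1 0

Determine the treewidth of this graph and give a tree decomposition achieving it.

Treewidth 3.
One such decomposition:
Bags: B1 = {5, 6, 7, 8}  B2 = {1, 5, 7, 8}  B3 = {3, 5, 6, 7}  B4 = {3, 4, 5, 7}  B5 = {2, 5, 7, 8}
Tree: B1–B2, B1–B3, B3–B4, B1–B5

The largest bag has 4 vertices, giving width 3; this decomposition certifies tw(G) ≤ 3. Conversely, {1, 5, 7, 8} is a clique of size 4, and the vertices of any clique must share a bag in every tree decomposition; so some bag has ≥ 4 vertices and tw(G) ≥ 3. Therefore the treewidth is 3.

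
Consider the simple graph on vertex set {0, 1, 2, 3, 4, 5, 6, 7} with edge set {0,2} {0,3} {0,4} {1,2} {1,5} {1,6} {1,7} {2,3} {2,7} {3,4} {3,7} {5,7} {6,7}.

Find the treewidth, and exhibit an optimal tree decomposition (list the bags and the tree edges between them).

Each bag holds 3 vertices, so the decomposition has width 2, which upper-bounds the treewidth. On the other hand G contains the 3-clique {0, 2, 3}. A clique must lie in a single bag of any decomposition, so no decomposition can have width below 2. The upper and lower bounds meet at 2, so that is the treewidth.

Treewidth 2.
One such decomposition:
Bags: B1 = {0, 2, 3}  B2 = {0, 3, 4}  B3 = {2, 3, 7}  B4 = {1, 2, 7}  B5 = {1, 6, 7}  B6 = {1, 5, 7}
Tree: B1–B2, B1–B3, B3–B4, B4–B5, B5–B6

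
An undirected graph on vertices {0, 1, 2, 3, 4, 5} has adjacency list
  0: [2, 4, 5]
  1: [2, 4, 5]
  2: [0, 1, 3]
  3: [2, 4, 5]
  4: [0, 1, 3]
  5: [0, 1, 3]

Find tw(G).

3

A width-3 tree decomposition is:
Bags: B1 = {2, 3, 4, 5}  B2 = {0, 2, 4, 5}  B3 = {1, 2, 4, 5}
Tree: B1–B2, B2–B3
Each bag holds 4 vertices, so the decomposition has width 3, which upper-bounds the treewidth. For the lower bound: the 4 vertex sets {3,5}, {0,4}, {2}, {1} are disjoint, each induces a connected subgraph, and every pair is joined by at least one edge of G. Contracting each set to a single vertex therefore yields K_{4} as a minor, and since treewidth is minor-monotone, tw(G) ≥ tw(K_{4}) = 3. Combining the bounds, tw(G) = 3.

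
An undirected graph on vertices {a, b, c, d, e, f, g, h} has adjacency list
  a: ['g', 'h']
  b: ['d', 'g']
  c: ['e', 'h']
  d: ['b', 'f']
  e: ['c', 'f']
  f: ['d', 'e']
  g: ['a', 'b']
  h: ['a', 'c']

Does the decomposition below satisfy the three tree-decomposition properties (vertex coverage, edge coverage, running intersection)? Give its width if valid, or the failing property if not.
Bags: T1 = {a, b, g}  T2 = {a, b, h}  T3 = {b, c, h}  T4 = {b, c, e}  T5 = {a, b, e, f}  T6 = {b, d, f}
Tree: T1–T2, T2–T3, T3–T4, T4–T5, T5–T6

No — bags containing vertex a are not connected in the tree.

A tree decomposition must satisfy three properties: every vertex lies in some bag; for every edge, both endpoints lie together in some bag; and for every vertex, the bags containing it form a connected subtree. Here bags containing vertex a are not connected in the tree, so the decomposition is invalid.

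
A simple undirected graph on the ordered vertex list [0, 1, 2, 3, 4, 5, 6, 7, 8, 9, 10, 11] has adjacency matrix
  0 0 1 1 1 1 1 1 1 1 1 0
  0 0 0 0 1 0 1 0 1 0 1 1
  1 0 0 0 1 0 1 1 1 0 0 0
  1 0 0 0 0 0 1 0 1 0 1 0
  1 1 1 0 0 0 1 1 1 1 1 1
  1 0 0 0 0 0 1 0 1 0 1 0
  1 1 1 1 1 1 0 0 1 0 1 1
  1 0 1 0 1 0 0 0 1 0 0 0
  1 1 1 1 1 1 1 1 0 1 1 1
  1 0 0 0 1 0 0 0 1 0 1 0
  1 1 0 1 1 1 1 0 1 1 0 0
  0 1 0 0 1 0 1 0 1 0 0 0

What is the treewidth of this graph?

4

A width-4 tree decomposition is:
Bags: B1 = {0, 4, 6, 8, 10}  B2 = {0, 3, 6, 8, 10}  B3 = {1, 4, 6, 8, 10}  B4 = {0, 4, 8, 9, 10}  B5 = {0, 5, 6, 8, 10}  B6 = {0, 2, 4, 6, 8}  B7 = {0, 2, 4, 7, 8}  B8 = {1, 4, 6, 8, 11}
Tree: B1–B2, B1–B3, B1–B4, B1–B5, B1–B6, B6–B7, B3–B8
Each bag holds 5 vertices, so the decomposition has width 4, which upper-bounds the treewidth. On the other hand G contains the 5-clique {0, 3, 6, 8, 10}. A clique must lie in a single bag of any decomposition, so no decomposition can have width below 4. The upper and lower bounds meet at 4, so that is the treewidth.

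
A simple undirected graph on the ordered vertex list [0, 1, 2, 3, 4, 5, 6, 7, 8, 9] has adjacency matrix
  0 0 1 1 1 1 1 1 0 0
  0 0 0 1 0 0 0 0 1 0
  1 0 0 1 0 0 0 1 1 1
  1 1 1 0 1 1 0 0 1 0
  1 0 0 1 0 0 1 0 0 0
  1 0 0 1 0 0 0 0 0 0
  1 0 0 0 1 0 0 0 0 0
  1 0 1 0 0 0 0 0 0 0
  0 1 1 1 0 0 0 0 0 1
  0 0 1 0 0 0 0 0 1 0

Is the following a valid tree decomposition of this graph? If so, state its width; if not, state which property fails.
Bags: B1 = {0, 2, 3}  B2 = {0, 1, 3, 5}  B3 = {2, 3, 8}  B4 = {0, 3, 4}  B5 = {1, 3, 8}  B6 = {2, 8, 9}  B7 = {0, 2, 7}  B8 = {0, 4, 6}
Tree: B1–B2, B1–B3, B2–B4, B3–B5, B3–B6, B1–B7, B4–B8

No — bags containing vertex 1 are not connected in the tree.

A tree decomposition must satisfy three properties: every vertex lies in some bag; for every edge, both endpoints lie together in some bag; and for every vertex, the bags containing it form a connected subtree. Here bags containing vertex 1 are not connected in the tree, so the decomposition is invalid.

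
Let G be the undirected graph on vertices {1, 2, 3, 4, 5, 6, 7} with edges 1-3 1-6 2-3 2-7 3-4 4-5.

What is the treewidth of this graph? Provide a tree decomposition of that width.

Treewidth 1.
One optimal decomposition is:
Bags: B1 = {3, 4}  B2 = {2, 3}  B3 = {1, 3}  B4 = {4, 5}  B5 = {2, 7}  B6 = {1, 6}
Tree: B1–B2, B2–B3, B1–B4, B2–B5, B3–B6

The largest bag has 2 vertices, giving width 1; this decomposition certifies tw(G) ≤ 1. Any graph with an edge has treewidth ≥ 1, and G has the edge 4–3. The upper and lower bounds meet at 1, so that is the treewidth.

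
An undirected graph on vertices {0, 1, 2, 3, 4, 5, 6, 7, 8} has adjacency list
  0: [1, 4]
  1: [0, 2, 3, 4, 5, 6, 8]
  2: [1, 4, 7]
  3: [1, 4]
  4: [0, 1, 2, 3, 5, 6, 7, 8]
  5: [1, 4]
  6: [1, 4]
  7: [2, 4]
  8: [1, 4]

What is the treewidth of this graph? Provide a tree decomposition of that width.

Every bag has size at most 3, so the width is 3 − 1 = 2 and tw(G) ≤ 2. Conversely, {0, 1, 4} is a clique of size 3, and the vertices of any clique must share a bag in every tree decomposition; so some bag has ≥ 3 vertices and tw(G) ≥ 2. The upper and lower bounds meet at 2, so that is the treewidth.

Treewidth 2.
Bags: B1 = {1, 2, 4}  B2 = {1, 3, 4}  B3 = {1, 4, 5}  B4 = {1, 4, 6}  B5 = {2, 4, 7}  B6 = {1, 4, 8}  B7 = {0, 1, 4}
Tree: B1–B2, B1–B3, B1–B4, B1–B5, B4–B6, B4–B7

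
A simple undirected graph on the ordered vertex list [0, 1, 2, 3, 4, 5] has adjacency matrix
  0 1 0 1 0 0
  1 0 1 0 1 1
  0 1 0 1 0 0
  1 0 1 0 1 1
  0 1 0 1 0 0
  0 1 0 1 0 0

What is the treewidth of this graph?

2

A width-2 tree decomposition is:
Bags: B1 = {1, 3, 5}  B2 = {0, 1, 3}  B3 = {1, 3, 4}  B4 = {1, 2, 3}
Tree: B1–B2, B2–B3, B3–B4
Every bag has size at most 3, so the width is 3 − 1 = 2 and tw(G) ≤ 2. Since 1–5–3–0–1 is a cycle in G, G is not acyclic. Forests are exactly the graphs of treewidth ≤ 1, so tw(G) ≥ 2. Hence tw(G) = 2 exactly.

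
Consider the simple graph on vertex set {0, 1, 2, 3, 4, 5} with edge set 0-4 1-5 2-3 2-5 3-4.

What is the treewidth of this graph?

A width-1 tree decomposition is:
Bags: B1 = {1, 5}  B2 = {2, 5}  B3 = {2, 3}  B4 = {3, 4}  B5 = {0, 4}
Tree: B1–B2, B2–B3, B3–B4, B4–B5
Each bag holds 2 vertices, so the decomposition has width 1, which upper-bounds the treewidth. G has an edge, so its treewidth is at least 1. Therefore the treewidth is 1.

1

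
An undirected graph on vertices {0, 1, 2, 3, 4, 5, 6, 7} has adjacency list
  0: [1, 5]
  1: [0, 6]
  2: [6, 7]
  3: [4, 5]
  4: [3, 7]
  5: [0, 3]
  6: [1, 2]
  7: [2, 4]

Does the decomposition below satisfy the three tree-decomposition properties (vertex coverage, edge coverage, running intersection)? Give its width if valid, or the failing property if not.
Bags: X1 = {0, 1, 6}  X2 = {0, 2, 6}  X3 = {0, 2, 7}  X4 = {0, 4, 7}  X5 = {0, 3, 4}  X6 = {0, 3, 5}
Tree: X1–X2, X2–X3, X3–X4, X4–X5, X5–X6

Yes; width 2.

Checking the three conditions: (i) the bags cover all of {0, 1, 2, 3, 4, 5, 6, 7}; (ii) for each edge, some bag contains both endpoints; (iii) the bags containing any fixed vertex form a subtree. All hold, so the decomposition is valid with width 3 − 1 = 2.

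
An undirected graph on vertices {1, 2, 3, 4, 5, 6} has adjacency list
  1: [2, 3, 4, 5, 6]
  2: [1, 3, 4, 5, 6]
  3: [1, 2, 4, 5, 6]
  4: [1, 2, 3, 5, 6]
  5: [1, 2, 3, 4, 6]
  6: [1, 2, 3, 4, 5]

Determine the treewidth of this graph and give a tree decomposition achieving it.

Treewidth 5.
One such decomposition:
Bags: B1 = {1, 2, 3, 4, 5, 6}
Tree: (single bag)

A single bag containing all 6 vertices is trivially a valid decomposition of width 5. On the other hand G contains the 6-clique {1, 2, 3, 4, 5, 6}. A clique must lie in a single bag of any decomposition, so no decomposition can have width below 5. Hence tw(G) = 5 exactly.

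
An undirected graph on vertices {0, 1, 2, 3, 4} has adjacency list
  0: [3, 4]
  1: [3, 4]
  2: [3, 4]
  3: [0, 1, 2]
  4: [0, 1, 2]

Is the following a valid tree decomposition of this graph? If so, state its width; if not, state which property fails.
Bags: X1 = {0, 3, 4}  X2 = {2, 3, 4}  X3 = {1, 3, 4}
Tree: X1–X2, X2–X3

Yes; width 2.

Vertex coverage: the bags together contain {0, 1, 2, 3, 4}, the full vertex set. Edge coverage: each edge of G has both endpoints in at least one bag. Running intersection: for every vertex, the bags containing it form a connected subtree. All three properties hold, so this is a valid tree decomposition of width max|bag| − 1 = 2, and hence tw(G) ≤ 2.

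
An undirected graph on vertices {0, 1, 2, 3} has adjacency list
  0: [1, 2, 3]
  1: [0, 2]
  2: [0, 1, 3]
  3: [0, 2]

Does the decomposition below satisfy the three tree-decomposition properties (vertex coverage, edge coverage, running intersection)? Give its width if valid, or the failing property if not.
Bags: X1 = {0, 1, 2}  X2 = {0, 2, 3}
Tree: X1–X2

Every vertex of G appears in some bag (union = {0, 1, 2, 3}); every edge is covered by a bag; and for each vertex v the set of bags containing v is connected in the bag tree. The decomposition is therefore valid. The largest bag has 3 vertices, so the width is 2.

Yes; width 2.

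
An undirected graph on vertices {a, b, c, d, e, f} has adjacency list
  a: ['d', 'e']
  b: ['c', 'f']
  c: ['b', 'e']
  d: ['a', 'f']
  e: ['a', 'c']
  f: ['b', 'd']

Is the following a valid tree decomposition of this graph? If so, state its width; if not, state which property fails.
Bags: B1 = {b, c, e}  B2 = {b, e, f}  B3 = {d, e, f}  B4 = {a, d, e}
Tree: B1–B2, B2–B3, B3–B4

Checking the three conditions: (i) the bags cover all of {a, b, c, d, e, f}; (ii) for each edge, some bag contains both endpoints; (iii) the bags containing any fixed vertex form a subtree. All hold, so the decomposition is valid with width 3 − 1 = 2.

Yes; width 2.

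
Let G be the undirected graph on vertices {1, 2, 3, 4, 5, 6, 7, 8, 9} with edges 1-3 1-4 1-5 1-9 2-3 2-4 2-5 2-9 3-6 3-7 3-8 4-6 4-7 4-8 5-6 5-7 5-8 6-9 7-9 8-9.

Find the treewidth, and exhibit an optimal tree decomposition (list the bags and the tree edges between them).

Treewidth 4.
One optimal decomposition is:
Bags: B1 = {2, 3, 4, 5, 9}  B2 = {3, 4, 5, 6, 9}  B3 = {1, 3, 4, 5, 9}  B4 = {3, 4, 5, 7, 9}  B5 = {3, 4, 5, 8, 9}
Tree: B1–B2, B2–B3, B3–B4, B4–B5

Each bag holds 5 vertices, so the decomposition has width 4, which upper-bounds the treewidth. For the lower bound: the 5 vertex sets {2,9}, {4,6}, {1,3}, {5}, {7} are disjoint, each induces a connected subgraph, and every pair is joined by at least one edge of G. Contracting each set to a single vertex therefore yields K_{5} as a minor, and since treewidth is minor-monotone, tw(G) ≥ tw(K_{5}) = 4. The upper and lower bounds meet at 4, so that is the treewidth.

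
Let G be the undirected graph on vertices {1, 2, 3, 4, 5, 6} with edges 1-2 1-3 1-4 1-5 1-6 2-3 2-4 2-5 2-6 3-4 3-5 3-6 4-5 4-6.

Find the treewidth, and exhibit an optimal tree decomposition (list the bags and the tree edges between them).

Treewidth 4.
One such decomposition:
Bags: B1 = {1, 2, 3, 4, 6}  B2 = {1, 2, 3, 4, 5}
Tree: B1–B2

Each bag holds 5 vertices, so the decomposition has width 4, which upper-bounds the treewidth. Conversely, {1, 2, 3, 4, 5} is a clique of size 5, and the vertices of any clique must share a bag in every tree decomposition; so some bag has ≥ 5 vertices and tw(G) ≥ 4. Combining the bounds, tw(G) = 4.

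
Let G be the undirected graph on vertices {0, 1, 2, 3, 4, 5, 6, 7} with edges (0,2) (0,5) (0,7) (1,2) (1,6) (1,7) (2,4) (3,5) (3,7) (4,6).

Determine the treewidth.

A width-2 tree decomposition is:
Bags: B1 = {2, 4, 6}  B2 = {1, 2, 6}  B3 = {0, 1, 2}  B4 = {0, 1, 7}  B5 = {0, 5, 7}  B6 = {3, 5, 7}
Tree: B1–B2, B2–B3, B3–B4, B4–B5, B5–B6
Every bag has size at most 3, so the width is 3 − 1 = 2 and tw(G) ≤ 2. The edges 4–6–1–2–4 form a cycle, so G is not a tree and its treewidth is at least 2. Combining the bounds, tw(G) = 2.

2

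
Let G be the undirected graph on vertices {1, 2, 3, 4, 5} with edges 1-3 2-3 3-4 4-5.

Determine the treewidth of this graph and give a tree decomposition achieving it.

Every bag has size at most 2, so the width is 2 − 1 = 1 and tw(G) ≤ 1. Since G has at least one edge (e.g. 3–4), it is not an edgeless graph, so tw(G) ≥ 1. Hence tw(G) = 1 exactly.

Treewidth 1.
One optimal decomposition is:
Bags: B1 = {3, 4}  B2 = {2, 3}  B3 = {1, 3}  B4 = {4, 5}
Tree: B1–B2, B1–B3, B1–B4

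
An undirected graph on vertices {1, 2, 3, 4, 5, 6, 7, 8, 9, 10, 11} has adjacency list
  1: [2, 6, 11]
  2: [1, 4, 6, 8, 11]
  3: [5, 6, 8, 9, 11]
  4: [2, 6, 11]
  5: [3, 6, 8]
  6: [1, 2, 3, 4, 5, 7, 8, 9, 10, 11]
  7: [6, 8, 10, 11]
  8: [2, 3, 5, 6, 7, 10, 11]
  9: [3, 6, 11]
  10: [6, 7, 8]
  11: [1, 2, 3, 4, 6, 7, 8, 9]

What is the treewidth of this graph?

3

A width-3 tree decomposition is:
Bags: B1 = {2, 6, 8, 11}  B2 = {3, 6, 8, 11}  B3 = {3, 5, 6, 8}  B4 = {1, 2, 6, 11}  B5 = {3, 6, 9, 11}  B6 = {6, 7, 8, 11}  B7 = {2, 4, 6, 11}  B8 = {6, 7, 8, 10}
Tree: B1–B2, B2–B3, B1–B4, B2–B5, B2–B6, B4–B7, B6–B8
Every bag has size at most 4, so the width is 4 − 1 = 3 and tw(G) ≤ 3. For the lower bound, the 4 vertices {6, 7, 8, 10} are pairwise adjacent, and any tree decomposition puts a clique entirely inside one bag — forcing width ≥ 3. Hence tw(G) = 3 exactly.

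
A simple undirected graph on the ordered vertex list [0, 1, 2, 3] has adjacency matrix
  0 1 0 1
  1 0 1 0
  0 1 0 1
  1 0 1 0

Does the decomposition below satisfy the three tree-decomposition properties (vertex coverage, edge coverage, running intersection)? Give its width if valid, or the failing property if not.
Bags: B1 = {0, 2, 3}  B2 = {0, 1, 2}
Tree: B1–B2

Yes; width 2.

Vertex coverage: the bags together contain {0, 1, 2, 3}, the full vertex set. Edge coverage: each edge of G has both endpoints in at least one bag. Running intersection: for every vertex, the bags containing it form a connected subtree. All three properties hold, so this is a valid tree decomposition of width max|bag| − 1 = 2, and hence tw(G) ≤ 2.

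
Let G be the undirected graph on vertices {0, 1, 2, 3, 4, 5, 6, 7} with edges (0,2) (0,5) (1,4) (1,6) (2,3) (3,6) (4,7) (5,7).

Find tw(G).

2

A width-2 tree decomposition is:
Bags: B1 = {1, 4, 6}  B2 = {3, 4, 6}  B3 = {2, 3, 4}  B4 = {0, 2, 4}  B5 = {0, 4, 5}  B6 = {4, 5, 7}
Tree: B1–B2, B2–B3, B3–B4, B4–B5, B5–B6
Each bag holds 3 vertices, so the decomposition has width 2, which upper-bounds the treewidth. The edges 4–1–6–3–2–0–5–7–4 form a cycle, so G is not a tree and its treewidth is at least 2. Therefore the treewidth is 2.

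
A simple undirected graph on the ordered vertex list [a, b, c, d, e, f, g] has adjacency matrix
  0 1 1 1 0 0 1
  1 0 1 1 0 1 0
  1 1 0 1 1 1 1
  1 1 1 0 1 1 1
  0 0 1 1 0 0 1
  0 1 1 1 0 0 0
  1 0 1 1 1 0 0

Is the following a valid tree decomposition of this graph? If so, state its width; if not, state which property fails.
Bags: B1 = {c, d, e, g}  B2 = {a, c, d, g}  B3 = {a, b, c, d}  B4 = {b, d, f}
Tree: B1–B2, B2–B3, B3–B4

No — edge (c,f) lies in no bag.

A tree decomposition must satisfy three properties: every vertex lies in some bag; for every edge, both endpoints lie together in some bag; and for every vertex, the bags containing it form a connected subtree. Here edge (c,f) lies in no bag, so the decomposition is invalid.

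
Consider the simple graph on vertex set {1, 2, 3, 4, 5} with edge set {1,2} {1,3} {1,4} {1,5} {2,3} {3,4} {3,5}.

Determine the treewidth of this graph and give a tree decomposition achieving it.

The largest bag has 3 vertices, giving width 2; this decomposition certifies tw(G) ≤ 2. On the other hand G contains the 3-clique {1, 2, 3}. A clique must lie in a single bag of any decomposition, so no decomposition can have width below 2. Hence tw(G) = 2 exactly.

Treewidth 2.
One such decomposition:
Bags: B1 = {1, 2, 3}  B2 = {1, 3, 4}  B3 = {1, 3, 5}
Tree: B1–B2, B1–B3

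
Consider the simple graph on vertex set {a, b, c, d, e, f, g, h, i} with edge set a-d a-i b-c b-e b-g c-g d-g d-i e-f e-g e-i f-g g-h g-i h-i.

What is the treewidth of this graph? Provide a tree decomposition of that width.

Treewidth 2.
One such decomposition:
Bags: B1 = {e, f, g}  B2 = {e, g, i}  B3 = {b, e, g}  B4 = {d, g, i}  B5 = {g, h, i}  B6 = {b, c, g}  B7 = {a, d, i}
Tree: B1–B2, B2–B3, B2–B4, B2–B5, B3–B6, B4–B7

Each bag holds 3 vertices, so the decomposition has width 2, which upper-bounds the treewidth. On the other hand G contains the 3-clique {b, c, g}. A clique must lie in a single bag of any decomposition, so no decomposition can have width below 2. The upper and lower bounds meet at 2, so that is the treewidth.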